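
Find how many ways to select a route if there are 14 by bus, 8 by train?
By the addition principle: 14 + 8 = 22.

Answer: 22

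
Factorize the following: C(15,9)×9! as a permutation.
P(15,9)
C(15,9)×9! = [15!/(9!(6)!)]×9! = 15!/(6)! = P(15,9) = 1,816,214,400.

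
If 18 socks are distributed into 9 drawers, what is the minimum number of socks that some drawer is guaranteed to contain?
2

Explanation: Pigeonhole: ⌈18/9⌉ = 2.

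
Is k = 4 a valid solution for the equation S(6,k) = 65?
Yes

Reasoning: S(6,4) = 4·S(5,4) + S(5,3) = 4·10 + 25 = 65, which equals 65.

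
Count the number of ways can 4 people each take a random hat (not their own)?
9

Using D(n) = (n-1)[D(n-1) + D(n-2)]:
D(4) = (4-1) × [D(3) + D(2)]
      = 3 × [2 + 1]
      = 3 × 3
      = 9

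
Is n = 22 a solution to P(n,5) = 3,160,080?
P(22,5) = 22·21·20·19·18 = 3,160,080, which equals 3,160,080.

Answer: Yes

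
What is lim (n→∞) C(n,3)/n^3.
1/6
C(n,3) ≈ n^3/3! for large n. Limit = 1/3! = 1/6.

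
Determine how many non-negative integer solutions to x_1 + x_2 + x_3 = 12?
91

Explanation: C(12+3-1, 3-1) = 91.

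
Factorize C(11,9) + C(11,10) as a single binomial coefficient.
C(12,10)

Reasoning: By Pascal's identity: C(11,9) + C(11,10) = C(12,10) = 66.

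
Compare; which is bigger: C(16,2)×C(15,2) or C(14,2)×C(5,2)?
C(16,2)×C(15,2)

Solution: C(16,2)×C(15,2)=12,600, C(14,2)×C(5,2)=910.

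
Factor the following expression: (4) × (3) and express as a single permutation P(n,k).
Product of 2 consecutive descending integers starting at 4: P(4,2) = 4!/2! = 12.
Final answer: P(4,2) = 4!/(2)!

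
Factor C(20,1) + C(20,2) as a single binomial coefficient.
By Pascal's identity: C(20,1) + C(20,2) = C(21,2) = 210.
Final answer: C(21,2)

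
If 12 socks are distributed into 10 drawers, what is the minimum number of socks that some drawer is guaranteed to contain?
2
Pigeonhole: ⌈12/10⌉ = 2.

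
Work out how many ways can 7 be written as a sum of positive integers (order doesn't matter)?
15

Explanation: Pentagonal recurrence p(n) = p(n−1) + p(n−2) − p(n−5) − p(n−7) + …: p(7) = p(6) + p(5) − p(2) − p(0) = 11 + 7 − 2 − 1 = 15.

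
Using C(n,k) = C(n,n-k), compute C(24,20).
C(24,20) = C(24,4) = 10,626.

Answer: 10,626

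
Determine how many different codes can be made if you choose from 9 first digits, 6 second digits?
54

Reasoning: By the multiplication principle: 9 × 6 = 54.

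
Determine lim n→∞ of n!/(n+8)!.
0
n!/(n+8)! = 1/[(n+1)(n+2)···(n+8)] → 0 as n → ∞.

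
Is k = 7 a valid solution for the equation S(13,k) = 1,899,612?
No

Working:
S(13,7) = 7·S(12,7) + S(12,6) = 7·627,396 + 1,323,652 = 5,715,424, which does not equal 1,899,612.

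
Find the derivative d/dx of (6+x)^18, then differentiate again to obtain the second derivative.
306(6+x)^16

Working:
First derivative: 18(6+x)^{17}. Second derivative: 18·17·(6+x)^{16} = 306(6+x)^{16}.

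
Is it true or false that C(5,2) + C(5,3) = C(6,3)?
True

Reasoning: Pascal's identity: LHS = 10 + 10 = 20; RHS = C(6,3) = 20. Both sides agree, so the statement holds.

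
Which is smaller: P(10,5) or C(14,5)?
C(14,5)
P(10,5)=30,240, C(14,5)=2,002.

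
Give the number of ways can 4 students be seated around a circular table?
Circular arrangements: (4-1)! = 6.
Final answer: 6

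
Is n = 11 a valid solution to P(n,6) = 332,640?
Yes

Solution: P(11,6) = 11·10·9·8·7·6 = 332,640, which equals 332,640.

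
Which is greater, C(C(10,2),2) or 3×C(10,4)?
C(C(10,2),2)

Working:
C(C(10,2),2)=990, 3×C(10,4)=630.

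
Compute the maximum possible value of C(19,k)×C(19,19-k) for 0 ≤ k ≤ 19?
8,533,694,884

Working:
C(19,k)·C(19,19-k) = C(19,k)², maximised at the centre k = 9: C(19,9)² = 8,533,694,884.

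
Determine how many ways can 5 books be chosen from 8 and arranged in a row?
6,720

P(8,5) = 8!/(8-5)! = 6,720.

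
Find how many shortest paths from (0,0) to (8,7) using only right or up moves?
Choose 8 rights from 15 moves: C(15,8) = 6,435.

Answer: 6,435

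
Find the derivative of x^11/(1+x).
(11x^10(1+x) - x^11)/(1+x)²
Quotient rule: [11x^{10}(1+x) - x^11]/(1+x)².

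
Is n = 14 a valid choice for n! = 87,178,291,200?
14! = 14·13! = 14·6,227,020,800 = 87,178,291,200, which equals 87,178,291,200.

Answer: Yes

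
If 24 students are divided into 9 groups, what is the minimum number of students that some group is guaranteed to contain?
Pigeonhole: ⌈24/9⌉ = 3.
Final answer: 3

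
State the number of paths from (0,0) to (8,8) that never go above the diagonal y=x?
1,430
Counted by the Catalan number C_8: C_8 = C(16,8)/(8+1) = 12,870/9 = 1,430.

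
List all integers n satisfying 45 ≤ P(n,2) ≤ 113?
P(7,2)=42; P(8,2)=56; P(9,2)=72; P(10,2)=90; P(11,2)=110; P(12,2)=132. So valid n = 8, 9, 10, 11.
Final answer: 8, 9, 10, 11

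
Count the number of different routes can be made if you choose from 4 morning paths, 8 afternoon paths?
32

Working:
By the multiplication principle: 4 × 8 = 32.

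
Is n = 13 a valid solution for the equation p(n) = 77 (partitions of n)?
No
Pentagonal recurrence p(n) = p(n−1) + p(n−2) − p(n−5) − p(n−7) + …: p(13) = p(12) + p(11) − p(8) − p(6) + p(1) = 77 + 56 − 22 − 11 + 1 = 101, which does not equal 77.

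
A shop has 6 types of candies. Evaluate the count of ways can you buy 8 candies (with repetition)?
1,287

Reasoning: Stars and bars: C(8+6-1, 8) = C(13, 8) = 1,287.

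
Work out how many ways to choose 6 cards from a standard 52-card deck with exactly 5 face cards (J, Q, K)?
12 face cards and 40 non-face cards: C(12,5) × C(40,1) = 792 × 40 = 31,680.

Answer: 31,680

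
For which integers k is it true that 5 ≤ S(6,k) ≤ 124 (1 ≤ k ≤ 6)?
2, 3, 4, 5
S(6,1)=1; S(6,2)=31; S(6,3)=90; S(6,4)=65; S(6,5)=15; S(6,6)=1. So valid k = 2, 3, 4, 5.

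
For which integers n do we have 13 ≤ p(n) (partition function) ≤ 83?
Tabulating p(n) via p(n) = p(n−1) + p(n−2) − p(n−5) − p(n−7) + …: p(6)=11; p(7)=15; p(8)=22; p(9)=30; p(10)=42; p(11)=56; p(12)=77; p(13)=101. So valid n = 7, 8, 9, 10, 11, 12.

Answer: 7, 8, 9, 10, 11, 12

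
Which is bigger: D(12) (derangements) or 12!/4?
D(12)

D(12) = (12-1)·[D(11) + D(10)] = 11·[14,684,570 + 1,334,961] = 176,214,841; 12!/4 = 479,001,600/4 = 119,750,400.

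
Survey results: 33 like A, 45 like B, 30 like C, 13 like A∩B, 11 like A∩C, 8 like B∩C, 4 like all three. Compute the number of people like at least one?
80

Reasoning: |A∪B∪C| = 33+45+30-13-11-8+4 = 80.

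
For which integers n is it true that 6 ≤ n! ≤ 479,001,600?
3, 4, 5, 6, 7, 8, 9, 10, 11, 12

n! is strictly increasing; 3! = 6 and 12! = 479,001,600, so valid n = 3, 4, 5, 6, 7, 8, 9, 10, 11, 12.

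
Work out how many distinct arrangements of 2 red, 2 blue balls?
6

Working:
Multinomial: 4!/(2! × 2!) = 6.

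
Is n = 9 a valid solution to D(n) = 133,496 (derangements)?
Yes

Working:
D(9) = (9-1)·[D(8) + D(7)] = 8·[14,833 + 1,854] = 133,496, which equals 133,496.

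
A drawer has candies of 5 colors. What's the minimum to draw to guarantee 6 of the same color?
26

Reasoning: Worst case: 5 of each = 25. One more: 26.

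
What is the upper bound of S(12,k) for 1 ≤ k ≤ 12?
1,379,400

Explanation: Row S(12,k) for k = 1..12 (via S(n,k) = k·S(n−1,k) + S(n−1,k−1)): 1, 2,047, 86,526, 611,501, 1,379,400, 1,323,652, 627,396, 159,027, 22,275, 1,705, 66, 1. The row is unimodal; maximum at k = 5: 1,379,400.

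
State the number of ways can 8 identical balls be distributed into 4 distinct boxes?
165

Solution: C(8+4-1, 4-1) = C(11, 3) = 165.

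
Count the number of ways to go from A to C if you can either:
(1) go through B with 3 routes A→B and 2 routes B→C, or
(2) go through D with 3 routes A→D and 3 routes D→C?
Route via B: 3×2=6. Route via D: 3×3=9. Total: 15.
Final answer: 15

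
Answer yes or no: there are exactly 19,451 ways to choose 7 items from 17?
No

Working:
C(17,7) = 19,448 ≠ 19451.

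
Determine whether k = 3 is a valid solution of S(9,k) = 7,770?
No

S(9,3) = 3·S(8,3) + S(8,2) = 3·966 + 127 = 3,025, which does not equal 7,770.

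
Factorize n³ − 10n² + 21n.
n(n − 3)(n − 7)

Working:
n³ − 10n² + 21n = n(n² − 10n + 21) = n(n − 3)(n − 7).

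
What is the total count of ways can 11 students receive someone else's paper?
14,684,570

Working:
Using D(n) = (n-1)[D(n-1) + D(n-2)]:
D(11) = (11-1) × [D(10) + D(9)]
      = 10 × [1334961 + 133496]
      = 10 × 1468457
      = 14,684,570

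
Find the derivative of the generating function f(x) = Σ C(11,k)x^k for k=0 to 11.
Σ k·C(11,k)x^(k-1) for k=1 to 11

Working:
Term-by-term differentiation gives Σ k·C(11,k)x^{k-1} for k=1 to 11.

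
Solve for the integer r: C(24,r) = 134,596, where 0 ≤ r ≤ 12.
6

Solution: C(24,r) is increasing for 0 ≤ r ≤ 12. Stepping up (C(24,r+1) = C(24,r)·(24−r)/(r+1)): C(24,1) = 24, C(24,2) = 276, C(24,3) = 2,024, C(24,4) = 10,626, C(24,5) = 42,504, C(24,6) = 134,596 ✓. So r = 6.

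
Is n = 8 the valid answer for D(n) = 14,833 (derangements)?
Yes

Solution: D(8) = (8-1)·[D(7) + D(6)] = 7·[1,854 + 265] = 14,833, which equals 14,833.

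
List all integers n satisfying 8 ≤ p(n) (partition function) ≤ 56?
6, 7, 8, 9, 10, 11

Working:
Tabulating p(n) via p(n) = p(n−1) + p(n−2) − p(n−5) − p(n−7) + …: p(5)=7; p(6)=11; p(7)=15; p(8)=22; p(9)=30; p(10)=42; p(11)=56; p(12)=77. So valid n = 6, 7, 8, 9, 10, 11.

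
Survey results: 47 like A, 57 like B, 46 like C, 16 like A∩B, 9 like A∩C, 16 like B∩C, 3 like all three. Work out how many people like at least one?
112
|A∪B∪C| = 47+57+46-16-9-16+3 = 112.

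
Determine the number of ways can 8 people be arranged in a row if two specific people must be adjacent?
10,080

Explanation: Treat pair as unit: (8-1)! arrangements × 2 internal orders = 10,080.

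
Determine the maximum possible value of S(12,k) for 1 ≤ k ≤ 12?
1,379,400

Solution: Row S(12,k) for k = 1..12 (via S(n,k) = k·S(n−1,k) + S(n−1,k−1)): 1, 2,047, 86,526, 611,501, 1,379,400, 1,323,652, 627,396, 159,027, 22,275, 1,705, 66, 1. The row is unimodal; maximum at k = 5: 1,379,400.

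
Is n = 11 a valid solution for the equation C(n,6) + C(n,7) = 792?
Yes

Explanation: C(11,6) + C(11,7) = 462 + 330 = 792, which equals 792.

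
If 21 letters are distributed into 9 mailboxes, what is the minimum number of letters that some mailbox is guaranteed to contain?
3

Pigeonhole: ⌈21/9⌉ = 3.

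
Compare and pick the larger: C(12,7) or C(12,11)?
C(12,7)

Explanation: C(12,7)=792, C(12,11)=12.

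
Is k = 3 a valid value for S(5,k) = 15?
No

Solution: S(5,3) = 3·S(4,3) + S(4,2) = 3·6 + 7 = 25, which does not equal 15.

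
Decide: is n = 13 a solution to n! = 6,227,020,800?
Yes

Explanation: 13! = 13·12! = 13·479,001,600 = 6,227,020,800, which equals 6,227,020,800.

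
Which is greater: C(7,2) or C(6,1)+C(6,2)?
By Pascal's identity: C(7,2) = C(6,1)+C(6,2) = 21. Equal.
Final answer: Equal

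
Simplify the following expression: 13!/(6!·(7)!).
1,716

Solution: This is C(13,6) = 1,716.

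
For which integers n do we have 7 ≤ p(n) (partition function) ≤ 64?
5, 6, 7, 8, 9, 10, 11

Explanation: Tabulating p(n) via p(n) = p(n−1) + p(n−2) − p(n−5) − p(n−7) + …: p(4)=5; p(5)=7; p(6)=11; p(7)=15; p(8)=22; p(9)=30; p(10)=42; p(11)=56; p(12)=77. So valid n = 5, 6, 7, 8, 9, 10, 11.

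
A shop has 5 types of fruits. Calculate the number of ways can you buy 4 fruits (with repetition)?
70

Reasoning: Stars and bars: C(4+5-1, 4) = C(8, 4) = 70.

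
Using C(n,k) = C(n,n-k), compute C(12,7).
792

Explanation: C(12,7) = C(12,5) = 792.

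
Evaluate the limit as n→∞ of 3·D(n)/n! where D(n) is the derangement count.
3/e

D(n)/n! → 1/e, so 3·D(n)/n! → 3/e.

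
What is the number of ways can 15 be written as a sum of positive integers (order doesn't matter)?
Pentagonal recurrence p(n) = p(n−1) + p(n−2) − p(n−5) − p(n−7) + …: p(15) = p(14) + p(13) − p(10) − p(8) + p(3) + p(0) = 135 + 101 − 42 − 22 + 3 + 1 = 176.
Final answer: 176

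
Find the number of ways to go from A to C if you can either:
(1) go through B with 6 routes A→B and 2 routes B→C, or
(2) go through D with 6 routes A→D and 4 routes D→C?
36

Working:
Route via B: 6×2=12. Route via D: 6×4=24. Total: 36.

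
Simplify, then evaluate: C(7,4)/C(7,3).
1

Explanation: C(n,k+1)/C(n,k) = (n−k)/(k+1). Here (7−3)/(3+1) = 4/4 = 1.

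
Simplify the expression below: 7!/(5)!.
42

Working:
This equals 7×6 = 42.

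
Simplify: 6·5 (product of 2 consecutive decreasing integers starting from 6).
30
This is P(6,2) = 6!/(4)! = 30.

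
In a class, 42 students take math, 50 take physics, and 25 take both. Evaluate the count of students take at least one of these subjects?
67

Explanation: |A∪B| = |A|+|B|-|A∩B| = 42+50-25 = 67.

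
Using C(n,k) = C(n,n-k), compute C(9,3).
84

C(9,3) = C(9,6) = 84.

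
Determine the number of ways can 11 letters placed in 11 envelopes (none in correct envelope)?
14,684,570

Using D(n) = (n-1)[D(n-1) + D(n-2)]:
D(11) = (11-1) × [D(10) + D(9)]
      = 10 × [1334961 + 133496]
      = 10 × 1468457
      = 14,684,570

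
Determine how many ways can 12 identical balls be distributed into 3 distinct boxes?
91

Working:
C(12+3-1, 3-1) = C(14, 2) = 91.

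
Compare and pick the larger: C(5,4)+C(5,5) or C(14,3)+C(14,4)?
C(14,3)+C(14,4)

Reasoning: First=6, Second=1,365.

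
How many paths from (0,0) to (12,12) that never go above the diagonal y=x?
208,012

Reasoning: Counted by the Catalan number C_12: C_12 = C(24,12)/(12+1) = 2,704,156/13 = 208,012.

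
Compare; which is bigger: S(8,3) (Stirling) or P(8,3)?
S(8,3)

Working:
S(8,3) = 3·S(7,3) + S(7,2) = 3·301 + 63 = 966; P(8,3) = 336.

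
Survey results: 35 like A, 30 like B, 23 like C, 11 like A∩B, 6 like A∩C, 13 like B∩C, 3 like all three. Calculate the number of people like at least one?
61

|A∪B∪C| = 35+30+23-11-6-13+3 = 61.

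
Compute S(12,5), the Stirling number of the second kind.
Using the Stirling recurrence: S(n,k) = k·S(n-1,k) + S(n-1,k-1)
S(12,5) = 5·S(11,5) + S(11,4)
         = 5·246730 + 145750
         = 1233650 + 145750
         = 1,379,400

Answer: 1,379,400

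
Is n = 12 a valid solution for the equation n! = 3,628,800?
No

Working:
12! = 12·11! = 12·39,916,800 = 479,001,600, which does not equal 3,628,800.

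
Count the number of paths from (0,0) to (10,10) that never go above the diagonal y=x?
16,796

Working:
Counted by the Catalan number C_10: C_10 = C(20,10)/(10+1) = 184,756/11 = 16,796.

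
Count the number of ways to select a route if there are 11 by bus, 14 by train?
25

Reasoning: By the addition principle: 11 + 14 = 25.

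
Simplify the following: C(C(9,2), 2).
C(9,2) = 36, then C(36, 2) = 630.

Answer: 630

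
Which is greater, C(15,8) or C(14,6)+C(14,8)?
C(15,8)=6,435; C(14,6)+C(14,8)=3,003+3,003=6,006.

Answer: C(15,8)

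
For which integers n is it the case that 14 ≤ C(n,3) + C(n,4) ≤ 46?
5, 6

C(4,3)+C(4,4)=5; C(5,3)+C(5,4)=15; C(6,3)+C(6,4)=35; C(7,3)+C(7,4)=70. So valid n = 5, 6.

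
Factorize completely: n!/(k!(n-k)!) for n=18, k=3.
This is the binomial coefficient C(18,3) = 816.
Final answer: C(18,3) = 816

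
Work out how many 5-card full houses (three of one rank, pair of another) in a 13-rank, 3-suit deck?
Triple rank: 13. Triple suits: C(3,3)=1. Pair rank: 12. Pair suits: C(3,2)=3. Total: 468.
Final answer: 468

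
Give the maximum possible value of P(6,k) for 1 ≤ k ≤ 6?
720

Solution: P(6,k) increases in k, so maximum at k = 6: 6! = 720.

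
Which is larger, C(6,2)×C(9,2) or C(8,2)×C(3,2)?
C(6,2)×C(9,2)

Reasoning: C(6,2)×C(9,2)=540, C(8,2)×C(3,2)=84.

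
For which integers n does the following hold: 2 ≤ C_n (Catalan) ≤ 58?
2, 3, 4, 5

Reasoning: C_1=1; C_2=2; C_3=5; C_4=14; C_5=42; C_6=132. So valid n = 2, 3, 4, 5.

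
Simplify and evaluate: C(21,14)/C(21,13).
4/7

Solution: C(n,k+1)/C(n,k) = (n−k)/(k+1). Here (21−13)/(13+1) = 8/14 = 4/7.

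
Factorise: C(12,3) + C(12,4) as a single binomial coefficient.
C(13,4)

Solution: By Pascal's identity: C(12,3) + C(12,4) = C(13,4) = 715.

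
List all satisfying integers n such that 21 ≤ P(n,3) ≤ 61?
4, 5

Explanation: P(3,3)=6; P(4,3)=24; P(5,3)=60; P(6,3)=120. So valid n = 4, 5.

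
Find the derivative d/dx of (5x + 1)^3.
15(5x + 1)^2
Chain rule: 3(5x+1)^{2} × 5 = 15(5x+1)^{2}.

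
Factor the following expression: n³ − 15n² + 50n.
n(n − 5)(n − 10)

Explanation: n³ − 15n² + 50n = n(n² − 15n + 50) = n(n − 5)(n − 10).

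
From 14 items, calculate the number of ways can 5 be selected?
2,002
C(14,5) = 14! / (5! × (14-5)!)
         = 14! / (5! × 9!)
         = 2,002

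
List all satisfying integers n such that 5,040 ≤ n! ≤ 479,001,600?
7, 8, 9, 10, 11, 12

n! is strictly increasing; 7! = 5,040 and 12! = 479,001,600, so valid n = 7, 8, 9, 10, 11, 12.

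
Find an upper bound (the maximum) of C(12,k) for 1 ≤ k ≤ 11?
924

C(12,k) is maximised at the centre of the row: C(12,6) = 924.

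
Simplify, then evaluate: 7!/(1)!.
5,040

Reasoning: This equals 7×6×...×2 = 5,040.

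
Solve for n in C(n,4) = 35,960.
32

Explanation: C(n,4) = n(n−1)(n−2)(n−3)/4! is increasing in n, and n(n−1)(n−2)(n−3) = 4!·35,960 = 863,040 ≈ (n−1.5)^4 gives n ≈ 32.0. Check: C(30,4) = 27,405, C(31,4) = 31,465, C(32,4) = 35,960 ✓. So n = 32.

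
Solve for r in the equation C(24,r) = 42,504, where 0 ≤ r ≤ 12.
C(24,r) is increasing for 0 ≤ r ≤ 12. Stepping up (C(24,r+1) = C(24,r)·(24−r)/(r+1)): C(24,1) = 24, C(24,2) = 276, C(24,3) = 2,024, C(24,4) = 10,626, C(24,5) = 42,504 ✓. So r = 5.
Final answer: 5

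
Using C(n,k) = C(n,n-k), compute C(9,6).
84

Reasoning: C(9,6) = C(9,3) = 84.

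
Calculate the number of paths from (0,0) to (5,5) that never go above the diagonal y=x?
42

Reasoning: Counted by the Catalan number C_5: C_5 = C(10,5)/(5+1) = 252/6 = 42.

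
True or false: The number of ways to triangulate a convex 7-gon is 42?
True
Triangulations of a convex 7-gon are counted by the Catalan number C_5: C_5 = C(10,5)/(5+1) = 252/6 = 42.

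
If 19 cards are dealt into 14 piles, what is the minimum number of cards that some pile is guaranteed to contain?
2

Solution: Pigeonhole: ⌈19/14⌉ = 2.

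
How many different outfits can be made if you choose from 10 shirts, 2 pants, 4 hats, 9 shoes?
720

Reasoning: By the multiplication principle: 10 × 2 × 4 × 9 = 720.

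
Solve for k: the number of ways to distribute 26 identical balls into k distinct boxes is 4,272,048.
Stars and bars: the count is C(26+k−1, k−1), increasing in k. k=6: C(31,5) = 169,911, k=7: C(32,6) = 906,192, k=8: C(33,7) = 4,272,048 ✓. So k = 8.

Answer: 8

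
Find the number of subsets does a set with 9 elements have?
512

Working:
Each element can be included or excluded: 2^9 = 512.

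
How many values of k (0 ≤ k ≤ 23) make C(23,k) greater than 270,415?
Row 23 is unimodal and symmetric about k=23/2. C(23,7)=245,157 ≤ 270,415; C(23,8)=490,314 > 270,415; by symmetry C(23,k) > 270,415 for k = 8..15. That's 15 - 8 + 1 = 8 values.

Answer: 8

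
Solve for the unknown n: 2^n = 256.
8
2^8 = 256, so n = 8.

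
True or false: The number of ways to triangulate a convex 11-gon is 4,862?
True

Explanation: Triangulations of a convex 11-gon are counted by the Catalan number C_9: C_9 = C(18,9)/(9+1) = 48,620/10 = 4,862.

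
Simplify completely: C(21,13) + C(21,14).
319,770
By Pascal's identity: C(22,14) = 319,770.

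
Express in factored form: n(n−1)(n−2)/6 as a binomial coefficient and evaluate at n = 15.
C(n,3); C(15,3) = 455

Explanation: n(n−1)(n−2)/6 = n!/(3!(n−3)!) = C(n,3). At n = 15: C(15,3) = 455.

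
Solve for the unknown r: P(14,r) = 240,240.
5

Working:
P(14,r) = 14·13·…·(14−r+1), a product of r factors. Multiplying down from 14: 14 = 14; 14·13 = 182; 14·13·12 = 2,184; 14·13·12·11 = 24,024; 14·13·12·11·10 = 240,240 ✓ (5 factors). So r = 5.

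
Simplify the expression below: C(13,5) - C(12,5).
C(13,5) - C(12,5) = C(12,4) = 495.
Final answer: 495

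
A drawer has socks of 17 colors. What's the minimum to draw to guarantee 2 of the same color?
18

Solution: Worst case: 1 of each = 17. One more: 18.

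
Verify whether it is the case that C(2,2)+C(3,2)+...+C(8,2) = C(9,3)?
Hockey stick identity gives Σ = C(9,3) = 84; RHS C(9,3) = 84.
Final answer: True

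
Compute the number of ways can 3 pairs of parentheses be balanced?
Using the Catalan number formula: C_n = C(2n, n) / (n+1)
C_3 = C(6, 3) / (3+1)
     = 20 / 4
     = 5
Final answer: 5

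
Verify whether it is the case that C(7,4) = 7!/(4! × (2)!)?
False

The correct denominator is 4!×3!, giving C(7,4) = 35; the stated RHS is 7!/(4!×2!) = 105 ≠ 35, so the statement does not hold.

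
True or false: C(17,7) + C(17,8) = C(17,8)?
False
Pascal's identity gives C(18,8) = 43,758, whereas C(17,8) = 24,310.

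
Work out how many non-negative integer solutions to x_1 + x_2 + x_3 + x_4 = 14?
C(14+4-1, 4-1) = 680.
Final answer: 680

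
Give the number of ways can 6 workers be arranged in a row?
Arrangements of 6 distinct objects: 6! = 720.

Answer: 720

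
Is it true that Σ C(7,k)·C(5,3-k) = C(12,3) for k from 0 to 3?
True

Working:
Vandermonde's identity gives C(12,3) = 220; RHS C(12,3) = 220.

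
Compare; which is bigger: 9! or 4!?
9!

Explanation: 9!=362,880, 4!=24. 9! > 4!.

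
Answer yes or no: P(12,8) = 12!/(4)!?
Yes

Reasoning: Permutation formula P(n,k) = n!/(n-k)!: 12!/4! = 479,001,600/24 = 19,958,400 = P(12,8). The statement holds.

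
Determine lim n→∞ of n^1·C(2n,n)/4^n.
C(2n,n) ~ 4^n/√(πn), so n^1·C(2n,n)/4^n ~ n^(1 − 1/2)/√π → ∞.
Final answer: ∞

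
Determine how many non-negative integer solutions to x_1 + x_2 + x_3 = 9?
55
C(9+3-1, 3-1) = 55.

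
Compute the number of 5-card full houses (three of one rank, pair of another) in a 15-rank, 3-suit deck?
630

Working:
Triple rank: 15. Triple suits: C(3,3)=1. Pair rank: 14. Pair suits: C(3,2)=3. Total: 630.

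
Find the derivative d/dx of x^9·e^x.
(9x^8 + x^9)e^x

Working:
Product rule: d/dx[x^9]·e^x + x^9·d/dx[e^x] = 9x^{8}e^x + x^9e^x.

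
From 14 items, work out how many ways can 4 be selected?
1,001

Reasoning: C(14,4) = 14! / (4! × (14-4)!)
         = 14! / (4! × 10!)
         = 1,001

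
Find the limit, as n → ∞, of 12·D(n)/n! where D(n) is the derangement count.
12/e

Reasoning: D(n)/n! → 1/e, so 12·D(n)/n! → 12/e.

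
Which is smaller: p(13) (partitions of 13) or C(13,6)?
p(13)

Working:
Pentagonal recurrence p(n) = p(n−1) + p(n−2) − p(n−5) − p(n−7) + …: p(13) = p(12) + p(11) − p(8) − p(6) + p(1) = 77 + 56 − 22 − 11 + 1 = 101; C(13,6) = 1,716.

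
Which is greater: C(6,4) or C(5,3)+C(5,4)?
Equal

Solution: By Pascal's identity: C(6,4) = C(5,3)+C(5,4) = 15. Equal.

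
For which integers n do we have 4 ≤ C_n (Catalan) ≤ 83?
3, 4, 5

C_2=2; C_3=5; C_4=14; C_5=42; C_6=132. So valid n = 3, 4, 5.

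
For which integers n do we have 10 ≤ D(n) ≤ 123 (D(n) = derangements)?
5

Explanation: Using D(n) = (n−1)[D(n−1) + D(n−2)] with D(1)=0, D(2)=1: D(4)=9; D(5)=44; D(6)=265. So valid n = 5.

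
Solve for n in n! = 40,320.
8
n! is strictly increasing. 6! = 720, 7! = 5,040, 8! = 40,320 ✓. So n = 8.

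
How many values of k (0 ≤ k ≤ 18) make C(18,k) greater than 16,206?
7

Reasoning: Row 18 is unimodal and symmetric about k=18/2. C(18,5)=8,568 ≤ 16,206; C(18,6)=18,564 > 16,206; by symmetry C(18,k) > 16,206 for k = 6..12. That's 12 - 6 + 1 = 7 values.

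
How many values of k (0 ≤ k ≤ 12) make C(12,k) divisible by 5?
Checking C(12,k) mod 5 for k = 0..12: divisible at k = 3, 4, 8, 9. That's 4 values.

Answer: 4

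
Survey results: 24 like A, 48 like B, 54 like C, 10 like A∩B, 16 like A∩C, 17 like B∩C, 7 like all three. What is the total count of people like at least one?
90
|A∪B∪C| = 24+48+54-10-16-17+7 = 90.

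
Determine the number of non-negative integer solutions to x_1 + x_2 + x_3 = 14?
120
C(14+3-1, 3-1) = 120.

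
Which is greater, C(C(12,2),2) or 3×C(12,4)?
C(C(12,2),2)
C(C(12,2),2)=2,145, 3×C(12,4)=1,485.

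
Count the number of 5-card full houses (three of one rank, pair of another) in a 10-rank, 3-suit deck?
Triple rank: 10. Triple suits: C(3,3)=1. Pair rank: 9. Pair suits: C(3,2)=3. Total: 270.

Answer: 270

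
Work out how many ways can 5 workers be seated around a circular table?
Circular arrangements: (5-1)! = 24.

Answer: 24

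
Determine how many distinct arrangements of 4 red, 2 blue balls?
15

Reasoning: Multinomial: 6!/(4! × 2!) = 15.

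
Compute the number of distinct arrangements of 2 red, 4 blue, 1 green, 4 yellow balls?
34,650

Solution: Multinomial: 11!/(2! × 4! × 1! × 4!) = 34,650.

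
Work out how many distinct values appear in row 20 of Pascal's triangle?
11

Working:
Row 20 has entries C(20,0)..C(20,20); by symmetry C(20,k)=C(20,20-k), giving 11 distinct values.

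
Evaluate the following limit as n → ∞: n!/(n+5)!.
0

Working:
n!/(n+5)! = 1/[(n+1)(n+2)···(n+5)] → 0 as n → ∞.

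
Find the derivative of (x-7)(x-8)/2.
(2x - 15)/2

Solution: d/dx[(x-7)(x-8)] = (x-8) + (x-7) = 2x - 15. Dividing by 2 gives (2x - 15)/2.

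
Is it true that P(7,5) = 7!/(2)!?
Permutation formula P(n,k) = n!/(n-k)!: 7!/2! = 5,040/2 = 2,520 = P(7,5). The statement holds.

Answer: True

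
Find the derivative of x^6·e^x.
(6x^5 + x^6)e^x

Solution: Product rule: d/dx[x^6]·e^x + x^6·d/dx[e^x] = 6x^{5}e^x + x^6e^x.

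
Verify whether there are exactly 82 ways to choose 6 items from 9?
False

Explanation: C(9,6) = 84 ≠ 82.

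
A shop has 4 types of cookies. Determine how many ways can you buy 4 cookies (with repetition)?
35

Explanation: Stars and bars: C(4+4-1, 4) = C(7, 4) = 35.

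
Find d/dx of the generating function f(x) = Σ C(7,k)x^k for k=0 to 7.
Σ k·C(7,k)x^(k-1) for k=1 to 7
Term-by-term differentiation gives Σ k·C(7,k)x^{k-1} for k=1 to 7.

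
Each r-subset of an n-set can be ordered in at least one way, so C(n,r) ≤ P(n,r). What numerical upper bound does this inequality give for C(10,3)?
720

P(10,3) = 10·9·8 = 720, so C(10,3) ≤ 720. (The bound is loose by a factor of 3! = 6: C(10,3) = 720/6 = 120.)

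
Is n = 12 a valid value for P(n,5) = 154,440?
P(12,5) = 12·11·10·9·8 = 95,040, which does not equal 154,440.

Answer: No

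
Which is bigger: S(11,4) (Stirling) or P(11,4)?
S(11,4) = 4·S(10,4) + S(10,3) = 4·34,105 + 9,330 = 145,750; P(11,4) = 7,920.
Final answer: S(11,4)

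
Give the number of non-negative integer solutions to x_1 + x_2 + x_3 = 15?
136

Explanation: C(15+3-1, 3-1) = 136.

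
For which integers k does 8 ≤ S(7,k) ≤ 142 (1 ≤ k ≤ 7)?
2, 5, 6

Solution: S(7,1)=1; S(7,2)=63; S(7,3)=301; S(7,4)=350; S(7,5)=140; S(7,6)=21; S(7,7)=1. So valid k = 2, 5, 6.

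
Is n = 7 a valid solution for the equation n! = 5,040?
Yes

Working:
7! = 7·6! = 7·720 = 5,040, which equals 5,040.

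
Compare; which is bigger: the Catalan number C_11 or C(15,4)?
C_11

Working:
C_11 = C(22,11)/(11+1) = 705,432/12 = 58,786; C(15,4) = 1,365.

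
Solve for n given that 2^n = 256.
2^8 = 256, so n = 8.

Answer: 8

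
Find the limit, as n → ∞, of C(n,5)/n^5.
C(n,5) ≈ n^5/5! for large n. Limit = 1/5! = 1/120.

Answer: 1/120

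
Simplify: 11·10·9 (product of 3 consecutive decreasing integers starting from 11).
990
This is P(11,3) = 11!/(8)! = 990.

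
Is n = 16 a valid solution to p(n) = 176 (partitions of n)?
Pentagonal recurrence p(n) = p(n−1) + p(n−2) − p(n−5) − p(n−7) + …: p(16) = p(15) + p(14) − p(11) − p(9) + p(4) + p(1) = 176 + 135 − 56 − 30 + 5 + 1 = 231, which does not equal 176.

Answer: No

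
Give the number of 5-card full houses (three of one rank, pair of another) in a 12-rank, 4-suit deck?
Triple rank: 12. Triple suits: C(4,3)=4. Pair rank: 11. Pair suits: C(4,2)=6. Total: 3,168.

Answer: 3,168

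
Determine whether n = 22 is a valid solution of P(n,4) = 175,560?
Yes
P(22,4) = 22·21·20·19 = 175,560, which equals 175,560.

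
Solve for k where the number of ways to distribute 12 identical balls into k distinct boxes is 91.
3
Stars and bars: the count is C(12+k−1, k−1), increasing in k. k=2: C(13,1) = 13, k=3: C(14,2) = 91 ✓. So k = 3.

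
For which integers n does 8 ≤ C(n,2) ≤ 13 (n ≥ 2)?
5
C(4,2)=6; C(5,2)=10; C(6,2)=15. So valid n = 5.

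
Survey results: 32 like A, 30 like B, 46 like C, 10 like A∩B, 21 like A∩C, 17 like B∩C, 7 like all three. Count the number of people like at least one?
67

Reasoning: |A∪B∪C| = 32+30+46-10-21-17+7 = 67.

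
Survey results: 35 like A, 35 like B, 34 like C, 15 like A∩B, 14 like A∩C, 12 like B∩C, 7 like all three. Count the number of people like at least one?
70

Reasoning: |A∪B∪C| = 35+35+34-15-14-12+7 = 70.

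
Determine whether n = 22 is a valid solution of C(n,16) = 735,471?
C(22,16) = 22·21·20·19·18·17·16·15·14·13·12·11·10·9·8·7/16! = 1,561,112,121,913,344,000/20,922,789,888,000 = 74,613, which does not equal 735,471.
Final answer: No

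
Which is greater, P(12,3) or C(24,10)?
P(12,3)=1,320, C(24,10)=1,961,256.
Final answer: C(24,10)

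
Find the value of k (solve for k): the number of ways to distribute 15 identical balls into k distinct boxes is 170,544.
Stars and bars: the count is C(15+k−1, k−1), increasing in k. k=6: C(20,5) = 15,504, k=7: C(21,6) = 54,264, k=8: C(22,7) = 170,544 ✓. So k = 8.
Final answer: 8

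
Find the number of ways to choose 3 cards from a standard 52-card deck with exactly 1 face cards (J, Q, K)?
9,360

Solution: 12 face cards and 40 non-face cards: C(12,1) × C(40,2) = 12 × 780 = 9,360.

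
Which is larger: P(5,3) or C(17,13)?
P(5,3)=60, C(17,13)=2,380.

Answer: C(17,13)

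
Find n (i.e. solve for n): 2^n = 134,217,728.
27
134,217,728 = 1,024 × 1,024 × 128 = 2^10 × 2^10 × 2^7 = 2^27, so n = 27.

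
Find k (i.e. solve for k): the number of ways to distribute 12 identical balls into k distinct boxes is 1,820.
Stars and bars: the count is C(12+k−1, k−1), increasing in k. k=3: C(14,2) = 91, k=4: C(15,3) = 455, k=5: C(16,4) = 1,820 ✓. So k = 5.
Final answer: 5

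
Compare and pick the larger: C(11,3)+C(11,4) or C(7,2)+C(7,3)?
C(11,3)+C(11,4)
First=495, Second=56.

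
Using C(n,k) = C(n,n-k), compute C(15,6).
5,005

Solution: C(15,6) = C(15,9) = 5,005.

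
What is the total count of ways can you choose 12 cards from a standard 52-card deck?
206,379,406,870

Explanation: C(52,12) = 206,379,406,870.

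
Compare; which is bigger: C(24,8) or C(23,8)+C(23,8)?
C(24,8)=735,471; C(23,8)+C(23,8)=490,314+490,314=980,628.
Final answer: C(23,8)+C(23,8)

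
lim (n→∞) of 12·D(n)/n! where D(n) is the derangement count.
D(n)/n! → 1/e, so 12·D(n)/n! → 12/e.
Final answer: 12/e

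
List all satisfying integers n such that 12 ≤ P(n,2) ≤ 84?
4, 5, 6, 7, 8, 9

Working:
P(3,2)=6; P(4,2)=12; P(5,2)=20; P(6,2)=30; P(7,2)=42; P(8,2)=56; P(9,2)=72; P(10,2)=90. So valid n = 4, 5, 6, 7, 8, 9.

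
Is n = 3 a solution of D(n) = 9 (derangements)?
No

Working:
D(3) = (3-1)·[D(2) + D(1)] = 2·[1 + 0] = 2, which does not equal 9.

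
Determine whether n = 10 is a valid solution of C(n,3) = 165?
No

C(10,3) = 10·9·8/3! = 720/6 = 120, which does not equal 165.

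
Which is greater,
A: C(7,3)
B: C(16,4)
B

A=C(7,3)=35, B=C(16,4)=1,820.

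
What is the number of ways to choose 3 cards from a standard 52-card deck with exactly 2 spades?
3,042

Working:
13 spades and 39 non-spades: C(13,2) × C(39,1) = 78 × 39 = 3,042.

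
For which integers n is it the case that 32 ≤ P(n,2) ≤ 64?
7, 8

Reasoning: P(6,2)=30; P(7,2)=42; P(8,2)=56; P(9,2)=72. So valid n = 7, 8.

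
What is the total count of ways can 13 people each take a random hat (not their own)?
2,290,792,932

Working:
Using D(n) = (n-1)[D(n-1) + D(n-2)]:
D(13) = (13-1) × [D(12) + D(11)]
      = 12 × [176214841 + 14684570]
      = 12 × 190899411
      = 2,290,792,932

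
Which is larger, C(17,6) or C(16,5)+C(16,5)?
C(17,6)

C(17,6)=12,376; C(16,5)+C(16,5)=4,368+4,368=8,736.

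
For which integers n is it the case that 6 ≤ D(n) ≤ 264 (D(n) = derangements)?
Using D(n) = (n−1)[D(n−1) + D(n−2)] with D(1)=0, D(2)=1: D(3)=2; D(4)=9; D(5)=44; D(6)=265. So valid n = 4, 5.
Final answer: 4, 5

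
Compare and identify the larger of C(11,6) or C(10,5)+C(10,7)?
C(11,6)

Working:
C(11,6)=462; C(10,5)+C(10,7)=252+120=372.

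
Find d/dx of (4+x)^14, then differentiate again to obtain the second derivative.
182(4+x)^12

Solution: First derivative: 14(4+x)^{13}. Second derivative: 14·13·(4+x)^{12} = 182(4+x)^{12}.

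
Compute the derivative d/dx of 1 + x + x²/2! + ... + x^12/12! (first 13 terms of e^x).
1 + x + x²/2! + ... + x^11/11!
Differentiating term by term gives the first 12 terms of e^x.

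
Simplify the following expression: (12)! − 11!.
(12)! − 11! = (12)·11! − 11! = (12−1)·11! = 11·11! = 439,084,800.
Final answer: 439,084,800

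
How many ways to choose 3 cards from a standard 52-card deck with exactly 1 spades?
9,633

Explanation: 13 spades and 39 non-spades: C(13,1) × C(39,2) = 13 × 741 = 9,633.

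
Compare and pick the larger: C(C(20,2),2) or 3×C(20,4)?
C(C(20,2),2)

Reasoning: C(C(20,2),2)=17,955, 3×C(20,4)=14,535.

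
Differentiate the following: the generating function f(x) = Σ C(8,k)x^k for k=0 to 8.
Σ k·C(8,k)x^(k-1) for k=1 to 8
Term-by-term differentiation gives Σ k·C(8,k)x^{k-1} for k=1 to 8.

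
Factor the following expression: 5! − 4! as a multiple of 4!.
5! − 4! = 5·4! − 4! = (5 − 1)·4! = 4 × 4! = 96.

Answer: 4 × 4! = 96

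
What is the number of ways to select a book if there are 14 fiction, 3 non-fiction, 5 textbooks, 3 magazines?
By the addition principle: 14 + 3 + 5 + 3 = 25.
Final answer: 25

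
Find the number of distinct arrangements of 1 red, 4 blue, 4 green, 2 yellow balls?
34,650

Reasoning: Multinomial: 11!/(1! × 4! × 4! × 2!) = 34,650.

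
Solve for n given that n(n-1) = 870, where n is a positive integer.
n² − n − 870 = 0, so n = (1 ± √(1 + 4·870))/2 = (1 ± √3,481)/2 = (1 ± 59)/2, i.e. n = 30 or n = -29. Taking the positive root, n = 30 (check: 30×29 = 870).
Final answer: 30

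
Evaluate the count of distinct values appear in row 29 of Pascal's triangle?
15

Working:
Row 29 has entries C(29,0)..C(29,29); by symmetry C(29,k)=C(29,29-k), giving 15 distinct values.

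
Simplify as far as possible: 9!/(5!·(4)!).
126

Working:
This is C(9,5) = 126.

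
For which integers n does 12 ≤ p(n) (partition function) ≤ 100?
7, 8, 9, 10, 11, 12

Tabulating p(n) via p(n) = p(n−1) + p(n−2) − p(n−5) − p(n−7) + …: p(6)=11; p(7)=15; p(8)=22; p(9)=30; p(10)=42; p(11)=56; p(12)=77; p(13)=101. So valid n = 7, 8, 9, 10, 11, 12.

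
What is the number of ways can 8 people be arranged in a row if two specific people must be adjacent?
10,080

Solution: Treat pair as unit: (8-1)! arrangements × 2 internal orders = 10,080.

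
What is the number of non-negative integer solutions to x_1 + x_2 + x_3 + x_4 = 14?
680

Solution: C(14+4-1, 4-1) = 680.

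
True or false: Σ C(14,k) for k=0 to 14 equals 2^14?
True

Explanation: Binomial theorem: Σ C(14,k) = (1+1)^14 = 2^14 = 16,384; RHS 2^14 = 16,384.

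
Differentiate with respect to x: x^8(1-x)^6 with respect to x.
8x^7(1-x)^6 - 6x^8(1-x)^5

Explanation: Product rule: 8x^{7}(1-x)^{6} + x^8·(-6)(1-x)^{5}.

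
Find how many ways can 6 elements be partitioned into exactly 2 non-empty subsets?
This equals S(6,2), the Stirling number of the 2nd kind.
Using the Stirling recurrence: S(n,k) = k·S(n-1,k) + S(n-1,k-1)
S(6,2) = 2·S(5,2) + S(5,1)
         = 2·15 + 1
         = 30 + 1
         = 31

Answer: 31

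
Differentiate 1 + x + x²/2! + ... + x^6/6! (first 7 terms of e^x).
Differentiating term by term gives the first 6 terms of e^x.

Answer: 1 + x + x²/2! + ... + x^5/5!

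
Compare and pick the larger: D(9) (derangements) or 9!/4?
D(9)

Working:
D(9) = (9-1)·[D(8) + D(7)] = 8·[14,833 + 1,854] = 133,496; 9!/4 = 362,880/4 = 90,720.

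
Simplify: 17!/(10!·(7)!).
19,448

Solution: This is C(17,10) = 19,448.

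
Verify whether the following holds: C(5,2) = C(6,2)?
LHS = C(5,2) = 10; RHS = C(6,2) = 15. 10 ≠ 15, so the statement does not hold.
Final answer: False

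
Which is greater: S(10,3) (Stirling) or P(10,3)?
S(10,3)

Reasoning: S(10,3) = 3·S(9,3) + S(9,2) = 3·3,025 + 255 = 9,330; P(10,3) = 720.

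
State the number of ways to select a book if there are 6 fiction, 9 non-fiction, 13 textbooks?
28
By the addition principle: 6 + 9 + 13 = 28.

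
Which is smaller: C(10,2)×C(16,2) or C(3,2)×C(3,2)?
C(3,2)×C(3,2)

C(10,2)×C(16,2)=5,400, C(3,2)×C(3,2)=9.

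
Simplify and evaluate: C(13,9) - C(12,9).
495
C(13,9) - C(12,9) = C(12,8) = 495.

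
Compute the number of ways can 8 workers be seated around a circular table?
5,040

Circular arrangements: (8-1)! = 5,040.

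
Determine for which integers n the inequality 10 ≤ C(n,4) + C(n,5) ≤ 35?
C(5,4)+C(5,5)=6; C(6,4)+C(6,5)=21; C(7,4)+C(7,5)=56. So valid n = 6.
Final answer: 6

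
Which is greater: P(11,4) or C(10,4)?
P(11,4)

Reasoning: P(11,4)=7,920, C(10,4)=210.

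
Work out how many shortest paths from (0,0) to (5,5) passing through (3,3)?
120

Reasoning: To (3,3): C(6,3)=20. From there: C(4,2)=6. Total: 120.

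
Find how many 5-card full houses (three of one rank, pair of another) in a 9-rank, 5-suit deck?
7,200

Working:
Triple rank: 9. Triple suits: C(5,3)=10. Pair rank: 8. Pair suits: C(5,2)=10. Total: 7,200.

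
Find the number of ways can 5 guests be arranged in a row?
120

Reasoning: Arrangements of 5 distinct objects: 5! = 120.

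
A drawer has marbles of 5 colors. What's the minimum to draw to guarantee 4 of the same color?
Worst case: 3 of each = 15. One more: 16.
Final answer: 16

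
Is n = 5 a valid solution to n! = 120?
5! = 5·4! = 5·24 = 120, which equals 120.
Final answer: Yes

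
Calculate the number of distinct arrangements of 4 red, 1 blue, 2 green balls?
105

Multinomial: 7!/(4! × 1! × 2!) = 105.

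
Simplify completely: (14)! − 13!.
80,951,270,400

Explanation: (14)! − 13! = (14)·13! − 13! = (14−1)·13! = 13·13! = 80,951,270,400.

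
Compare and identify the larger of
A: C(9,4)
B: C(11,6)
B

Working:
A=C(9,4)=126, B=C(11,6)=462.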